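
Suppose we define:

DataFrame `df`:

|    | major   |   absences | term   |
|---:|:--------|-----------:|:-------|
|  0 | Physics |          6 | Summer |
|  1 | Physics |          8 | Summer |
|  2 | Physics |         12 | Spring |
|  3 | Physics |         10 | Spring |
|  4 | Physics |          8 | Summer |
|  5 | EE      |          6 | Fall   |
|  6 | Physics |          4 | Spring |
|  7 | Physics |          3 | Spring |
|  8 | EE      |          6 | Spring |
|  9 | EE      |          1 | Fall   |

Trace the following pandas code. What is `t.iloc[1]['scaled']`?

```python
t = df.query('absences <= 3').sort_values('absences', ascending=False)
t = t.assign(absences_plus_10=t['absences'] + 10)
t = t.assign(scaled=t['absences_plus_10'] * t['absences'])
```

filter rows where absences <= 3:
     major  absences    term
7  Physics         3  Spring
9       EE         1    Fall
sort by absences descending:
     major  absences    term
7  Physics         3  Spring
9       EE         1    Fall
add column absences_plus_10 = t['absences'] + 10:
     major  absences    term  absences_plus_10
7  Physics         3  Spring                13
9       EE         1    Fall                11
add column scaled = t['absences_plus_10'] * t['absences']:
     major  absences    term  absences_plus_10  scaled
7  Physics         3  Spring                13      39
9       EE         1    Fall                11      11
The value at position 1, column 'scaled' is 11.

11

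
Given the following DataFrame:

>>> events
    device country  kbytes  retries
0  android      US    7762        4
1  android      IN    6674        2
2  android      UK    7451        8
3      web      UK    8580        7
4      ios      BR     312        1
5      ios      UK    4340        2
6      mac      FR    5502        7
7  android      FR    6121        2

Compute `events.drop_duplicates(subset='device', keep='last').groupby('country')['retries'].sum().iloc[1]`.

drop duplicate device (keep=last):
    device country  kbytes  retries
3      web      UK    8580        7
5      ios      UK    4340        2
6      mac      FR    5502        7
7  android      FR    6121        2
group by country, sum of retries:
country
FR    9
UK    9
Name: retries, dtype: int64
Taking the value at position 1 gives 9.

9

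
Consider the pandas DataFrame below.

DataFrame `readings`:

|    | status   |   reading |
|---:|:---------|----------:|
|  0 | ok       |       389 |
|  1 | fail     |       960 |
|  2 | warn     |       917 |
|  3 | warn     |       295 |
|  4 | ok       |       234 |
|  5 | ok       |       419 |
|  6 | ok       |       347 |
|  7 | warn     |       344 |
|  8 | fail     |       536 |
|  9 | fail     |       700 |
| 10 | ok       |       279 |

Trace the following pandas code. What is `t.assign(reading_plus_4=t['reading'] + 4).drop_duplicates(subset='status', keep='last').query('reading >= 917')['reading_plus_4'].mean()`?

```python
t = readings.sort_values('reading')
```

sort by reading:
   status  reading
4      ok      234
10     ok      279
3    warn      295
7    warn      344
6      ok      347
0      ok      389
5      ok      419
8    fail      536
9    fail      700
2    warn      917
1    fail      960
add column reading_plus_4 = t['reading'] + 4:
   status  reading  reading_plus_4
4      ok      234             238
10     ok      279             283
3    warn      295             299
7    warn      344             348
6      ok      347             351
0      ok      389             393
5      ok      419             423
8    fail      536             540
9    fail      700             704
2    warn      917             921
1    fail      960             964
drop duplicate status (keep=last):
  status  reading  reading_plus_4
5     ok      419             423
2   warn      917             921
1   fail      960             964
filter rows where reading >= 917:
  status  reading  reading_plus_4
2   warn      917             921
1   fail      960             964

942.5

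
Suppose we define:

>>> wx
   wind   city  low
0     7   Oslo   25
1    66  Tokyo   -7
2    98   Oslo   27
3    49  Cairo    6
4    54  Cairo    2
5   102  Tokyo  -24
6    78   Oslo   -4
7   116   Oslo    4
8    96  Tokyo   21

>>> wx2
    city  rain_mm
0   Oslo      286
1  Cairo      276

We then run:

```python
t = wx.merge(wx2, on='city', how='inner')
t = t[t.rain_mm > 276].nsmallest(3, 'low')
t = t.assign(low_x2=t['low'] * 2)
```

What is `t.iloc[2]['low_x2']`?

50

merge on 'city' (how='inner') → 6 rows:
   wind   city  low  rain_mm
0     7   Oslo   25      286
1    98   Oslo   27      286
2    49  Cairo    6      276
3    54  Cairo    2      276
4    78   Oslo   -4      286
5   116   Oslo    4      286
filter rows where rain_mm > 276:
   wind  city  low  rain_mm
0     7  Oslo   25      286
1    98  Oslo   27      286
4    78  Oslo   -4      286
5   116  Oslo    4      286
take 3 rows with smallest low:
   wind  city  low  rain_mm
4    78  Oslo   -4      286
5   116  Oslo    4      286
0     7  Oslo   25      286
add column low_x2 = t['low'] * 2:
   wind  city  low  rain_mm  low_x2
4    78  Oslo   -4      286      -8
5   116  Oslo    4      286       8
0     7  Oslo   25      286      50
Finally, value at position 2, column 'low_x2' = 50.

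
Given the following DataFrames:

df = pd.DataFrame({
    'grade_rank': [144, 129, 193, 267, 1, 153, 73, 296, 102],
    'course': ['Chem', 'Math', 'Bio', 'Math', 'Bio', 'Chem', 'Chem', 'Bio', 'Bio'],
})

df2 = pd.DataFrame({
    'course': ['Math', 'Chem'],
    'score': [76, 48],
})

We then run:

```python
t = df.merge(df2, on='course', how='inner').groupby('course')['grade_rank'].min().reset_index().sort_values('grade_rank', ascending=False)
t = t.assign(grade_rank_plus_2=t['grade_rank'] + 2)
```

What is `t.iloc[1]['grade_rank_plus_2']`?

75

merge on 'course' (how='inner') → 5 rows:
   grade_rank course  score
0         144   Chem     48
1         129   Math     76
2         267   Math     76
3         153   Chem     48
4          73   Chem     48
group by course, min of grade_rank:
course
Chem     73
Math    129
Name: grade_rank, dtype: int64
reset_index():
  course  grade_rank
0   Chem          73
1   Math         129
sort by grade_rank descending:
  course  grade_rank
1   Math         129
0   Chem          73
add column grade_rank_plus_2 = t['grade_rank'] + 2:
  course  grade_rank  grade_rank_plus_2
1   Math         129                131
0   Chem          73                 75
Hence 75.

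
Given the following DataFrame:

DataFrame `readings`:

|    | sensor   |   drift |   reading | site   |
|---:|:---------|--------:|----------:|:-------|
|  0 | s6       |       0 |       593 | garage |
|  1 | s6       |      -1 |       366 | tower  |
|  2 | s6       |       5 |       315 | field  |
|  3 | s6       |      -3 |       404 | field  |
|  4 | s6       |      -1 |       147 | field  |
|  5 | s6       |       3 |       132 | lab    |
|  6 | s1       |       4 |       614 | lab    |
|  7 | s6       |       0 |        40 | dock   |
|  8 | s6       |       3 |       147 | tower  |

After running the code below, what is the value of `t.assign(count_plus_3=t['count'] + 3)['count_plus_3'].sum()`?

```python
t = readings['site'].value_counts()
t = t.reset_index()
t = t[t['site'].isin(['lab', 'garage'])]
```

9

value_counts of site:
site
field     3
tower     2
lab       2
garage    1
dock      1
Name: count, dtype: int64
reset_index():
     site  count
0   field      3
1   tower      2
2     lab      2
3  garage      1
4    dock      1
filter rows where site in ['lab', 'garage']:
     site  count
2     lab      2
3  garage      1
add column count_plus_3 = t['count'] + 3:
     site  count  count_plus_3
2     lab      2             5
3  garage      1             4
Taking the sum of column 'count_plus_3' gives 9.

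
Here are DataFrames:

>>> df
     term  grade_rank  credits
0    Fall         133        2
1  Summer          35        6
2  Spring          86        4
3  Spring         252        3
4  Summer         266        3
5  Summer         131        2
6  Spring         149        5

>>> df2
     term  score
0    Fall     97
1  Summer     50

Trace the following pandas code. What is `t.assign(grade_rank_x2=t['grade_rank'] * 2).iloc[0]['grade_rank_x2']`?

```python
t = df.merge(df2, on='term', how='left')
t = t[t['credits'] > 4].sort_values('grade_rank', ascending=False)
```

merge on 'term' (how='left') → 7 rows:
     term  grade_rank  credits  score
0    Fall         133        2   97.0
1  Summer          35        6   50.0
2  Spring          86        4    NaN
3  Spring         252        3    NaN
4  Summer         266        3   50.0
5  Summer         131        2   50.0
6  Spring         149        5    NaN
filter rows where credits > 4:
     term  grade_rank  credits  score
1  Summer          35        6   50.0
6  Spring         149        5    NaN
sort by grade_rank descending:
     term  grade_rank  credits  score
6  Spring         149        5    NaN
1  Summer          35        6   50.0
add column grade_rank_x2 = t['grade_rank'] * 2:
     term  grade_rank  credits  score  grade_rank_x2
6  Spring         149        5    NaN            298
1  Summer          35        6   50.0             70
Reading off the value at position 0, column 'grade_rank_x2', we get 298.

298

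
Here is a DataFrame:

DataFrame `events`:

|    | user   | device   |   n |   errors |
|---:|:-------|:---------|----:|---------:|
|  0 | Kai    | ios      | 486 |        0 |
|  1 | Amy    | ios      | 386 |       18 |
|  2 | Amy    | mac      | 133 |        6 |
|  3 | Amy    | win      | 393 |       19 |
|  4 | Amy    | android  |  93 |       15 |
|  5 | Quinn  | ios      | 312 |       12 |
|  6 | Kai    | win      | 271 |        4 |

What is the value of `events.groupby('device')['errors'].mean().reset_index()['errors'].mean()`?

group by device, mean of errors:
device
android    15.0
ios        10.0
mac         6.0
win        11.5
Name: errors, dtype: float64
reset_index():
    device  errors
0  android    15.0
1      ios    10.0
2      mac     6.0
3      win    11.5
Hence 10.625.

10.625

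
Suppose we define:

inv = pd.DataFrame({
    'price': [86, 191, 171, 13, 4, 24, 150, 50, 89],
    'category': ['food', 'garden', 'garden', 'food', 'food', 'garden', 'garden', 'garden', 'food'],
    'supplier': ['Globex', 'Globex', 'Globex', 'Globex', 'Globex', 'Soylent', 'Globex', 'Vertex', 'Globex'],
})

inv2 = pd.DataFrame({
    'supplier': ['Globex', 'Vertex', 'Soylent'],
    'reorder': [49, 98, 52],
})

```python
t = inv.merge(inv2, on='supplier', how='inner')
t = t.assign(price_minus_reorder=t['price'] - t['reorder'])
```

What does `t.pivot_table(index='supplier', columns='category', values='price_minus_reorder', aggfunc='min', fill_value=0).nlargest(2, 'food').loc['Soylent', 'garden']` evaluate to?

-28

merge on 'supplier' (how='inner') → 9 rows:
   price category supplier  reorder
0     86     food   Globex       49
1    191   garden   Globex       49
2    171   garden   Globex       49
3     13     food   Globex       49
4      4     food   Globex       49
5     24   garden  Soylent       52
6    150   garden   Globex       49
7     50   garden   Vertex       98
8     89     food   Globex       49
add column price_minus_reorder = t['price'] - t['reorder']:
   price category supplier  reorder  price_minus_reorder
0     86     food   Globex       49                   37
1    191   garden   Globex       49                  142
2    171   garden   Globex       49                  122
3     13     food   Globex       49                  -36
4      4     food   Globex       49                  -45
5     24   garden  Soylent       52                  -28
6    150   garden   Globex       49                  101
7     50   garden   Vertex       98                  -48
8     89     food   Globex       49                   40
pivot: rows=supplier, cols=category, min(price_minus_reorder):
category  food  garden
supplier              
Globex     -45     101
Soylent      0     -28
Vertex       0     -48
take 2 rows with largest food:
category  food  garden
supplier              
Soylent      0     -28
Vertex       0     -48
Taking the value at row 'Soylent', column 'garden' gives -28.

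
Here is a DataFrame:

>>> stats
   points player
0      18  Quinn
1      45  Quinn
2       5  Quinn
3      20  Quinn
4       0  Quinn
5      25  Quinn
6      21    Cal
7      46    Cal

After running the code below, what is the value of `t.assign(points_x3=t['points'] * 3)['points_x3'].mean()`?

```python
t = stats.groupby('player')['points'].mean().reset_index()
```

78.5

group by player, mean of points:
player
Cal      33.500000
Quinn    18.833333
Name: points, dtype: float64
reset_index():
  player     points
0    Cal  33.500000
1  Quinn  18.833333
add column points_x3 = t['points'] * 3:
  player     points  points_x3
0    Cal  33.500000      100.5
1  Quinn  18.833333       56.5
Taking the mean of column 'points_x3' gives 78.5.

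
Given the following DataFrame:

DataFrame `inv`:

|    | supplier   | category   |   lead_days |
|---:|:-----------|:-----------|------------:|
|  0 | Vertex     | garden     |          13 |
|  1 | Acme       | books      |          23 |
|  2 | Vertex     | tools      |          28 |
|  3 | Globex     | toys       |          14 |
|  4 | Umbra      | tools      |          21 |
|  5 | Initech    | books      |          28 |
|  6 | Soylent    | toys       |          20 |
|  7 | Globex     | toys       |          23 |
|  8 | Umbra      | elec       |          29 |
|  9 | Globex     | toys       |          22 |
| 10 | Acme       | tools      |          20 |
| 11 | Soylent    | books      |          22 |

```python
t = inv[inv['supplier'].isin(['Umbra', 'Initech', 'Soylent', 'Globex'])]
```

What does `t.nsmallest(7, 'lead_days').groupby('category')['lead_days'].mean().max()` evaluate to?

filter rows where supplier in ['Umbra', 'Initech', 'Soylent', 'Globex']:
   supplier category  lead_days
3    Globex     toys         14
4     Umbra    tools         21
5   Initech    books         28
6   Soylent     toys         20
7    Globex     toys         23
8     Umbra     elec         29
9    Globex     toys         22
11  Soylent    books         22
take 7 rows with smallest lead_days:
   supplier category  lead_days
3    Globex     toys         14
6   Soylent     toys         20
4     Umbra    tools         21
9    Globex     toys         22
11  Soylent    books         22
7    Globex     toys         23
5   Initech    books         28
group by category, mean of lead_days:
category
books    25.00
tools    21.00
toys     19.75
Name: lead_days, dtype: float64
Finally, max of the resulting series = 25.0.

25.0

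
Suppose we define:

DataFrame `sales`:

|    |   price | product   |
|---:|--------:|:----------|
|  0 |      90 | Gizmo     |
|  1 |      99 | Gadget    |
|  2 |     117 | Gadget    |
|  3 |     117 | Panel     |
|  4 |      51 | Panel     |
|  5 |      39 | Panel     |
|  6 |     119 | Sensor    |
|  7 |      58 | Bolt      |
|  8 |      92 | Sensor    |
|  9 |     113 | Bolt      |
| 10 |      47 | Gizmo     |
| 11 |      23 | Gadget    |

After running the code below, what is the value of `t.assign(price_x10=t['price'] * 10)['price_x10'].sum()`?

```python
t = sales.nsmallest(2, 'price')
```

620

take 2 rows with smallest price:
    price product
11     23  Gadget
5      39   Panel
add column price_x10 = t['price'] * 10:
    price product  price_x10
11     23  Gadget        230
5      39   Panel        390
So sum() = 620.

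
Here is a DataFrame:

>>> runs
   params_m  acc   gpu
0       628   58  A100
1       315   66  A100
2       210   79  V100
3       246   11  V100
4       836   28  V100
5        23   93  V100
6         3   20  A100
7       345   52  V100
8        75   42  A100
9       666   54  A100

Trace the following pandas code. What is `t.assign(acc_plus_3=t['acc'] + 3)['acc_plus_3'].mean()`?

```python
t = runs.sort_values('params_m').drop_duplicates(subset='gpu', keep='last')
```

44.0

sort by params_m:
   params_m  acc   gpu
6         3   20  A100
5        23   93  V100
8        75   42  A100
2       210   79  V100
3       246   11  V100
1       315   66  A100
7       345   52  V100
0       628   58  A100
9       666   54  A100
4       836   28  V100
drop duplicate gpu (keep=last):
   params_m  acc   gpu
9       666   54  A100
4       836   28  V100
add column acc_plus_3 = t['acc'] + 3:
   params_m  acc   gpu  acc_plus_3
9       666   54  A100          57
4       836   28  V100          31
So mean() = 44.0.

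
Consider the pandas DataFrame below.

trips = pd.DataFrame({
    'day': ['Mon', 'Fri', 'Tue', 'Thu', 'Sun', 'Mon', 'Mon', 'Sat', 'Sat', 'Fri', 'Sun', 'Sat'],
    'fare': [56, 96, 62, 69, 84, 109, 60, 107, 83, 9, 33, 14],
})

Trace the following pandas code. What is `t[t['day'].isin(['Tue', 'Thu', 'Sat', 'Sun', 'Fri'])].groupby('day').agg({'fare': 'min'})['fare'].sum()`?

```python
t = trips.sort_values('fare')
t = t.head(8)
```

sort by fare:
    day  fare
9   Fri     9
11  Sat    14
10  Sun    33
0   Mon    56
6   Mon    60
2   Tue    62
3   Thu    69
8   Sat    83
4   Sun    84
1   Fri    96
7   Sat   107
5   Mon   109
take first 8 rows:
    day  fare
9   Fri     9
11  Sat    14
10  Sun    33
0   Mon    56
6   Mon    60
2   Tue    62
3   Thu    69
8   Sat    83
filter rows where day in ['Tue', 'Thu', 'Sat', 'Sun', 'Fri']:
    day  fare
9   Fri     9
11  Sat    14
10  Sun    33
2   Tue    62
3   Thu    69
8   Sat    83
group by day, min of fare:
     fare
day      
Fri     9
Sat    14
Sun    33
Thu    69
Tue    62
Then the sum of column 'fare': 187

187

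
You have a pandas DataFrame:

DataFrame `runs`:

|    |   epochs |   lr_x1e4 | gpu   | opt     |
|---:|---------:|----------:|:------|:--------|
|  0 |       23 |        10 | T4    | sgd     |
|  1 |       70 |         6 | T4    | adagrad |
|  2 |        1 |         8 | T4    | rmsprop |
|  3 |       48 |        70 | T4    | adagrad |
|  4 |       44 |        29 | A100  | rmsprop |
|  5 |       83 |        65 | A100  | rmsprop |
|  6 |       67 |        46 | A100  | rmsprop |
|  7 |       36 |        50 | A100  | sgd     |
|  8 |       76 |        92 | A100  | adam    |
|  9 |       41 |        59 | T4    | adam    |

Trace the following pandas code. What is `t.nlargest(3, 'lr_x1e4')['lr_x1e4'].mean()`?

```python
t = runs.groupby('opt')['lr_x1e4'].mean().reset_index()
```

50.1666666667

group by opt, mean of lr_x1e4:
opt
adagrad    38.0
adam       75.5
rmsprop    37.0
sgd        30.0
Name: lr_x1e4, dtype: float64
reset_index():
       opt  lr_x1e4
0  adagrad     38.0
1     adam     75.5
2  rmsprop     37.0
3      sgd     30.0
take 3 rows with largest lr_x1e4:
       opt  lr_x1e4
1     adam     75.5
0  adagrad     38.0
2  rmsprop     37.0
The mean of column 'lr_x1e4' is 50.1666666667.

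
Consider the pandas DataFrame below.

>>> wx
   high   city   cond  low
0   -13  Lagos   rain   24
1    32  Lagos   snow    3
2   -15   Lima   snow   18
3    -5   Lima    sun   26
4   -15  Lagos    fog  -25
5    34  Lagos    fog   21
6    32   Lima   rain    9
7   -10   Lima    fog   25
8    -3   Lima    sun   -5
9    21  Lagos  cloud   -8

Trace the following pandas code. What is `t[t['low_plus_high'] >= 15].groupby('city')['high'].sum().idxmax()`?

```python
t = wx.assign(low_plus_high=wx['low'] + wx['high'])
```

add column low_plus_high = wx['low'] + wx['high']:
   high   city   cond  low  low_plus_high
0   -13  Lagos   rain   24             11
1    32  Lagos   snow    3             35
2   -15   Lima   snow   18              3
3    -5   Lima    sun   26             21
4   -15  Lagos    fog  -25            -40
5    34  Lagos    fog   21             55
6    32   Lima   rain    9             41
7   -10   Lima    fog   25             15
8    -3   Lima    sun   -5             -8
9    21  Lagos  cloud   -8             13
filter rows where low_plus_high >= 15:
   high   city  cond  low  low_plus_high
1    32  Lagos  snow    3             35
3    -5   Lima   sun   26             21
5    34  Lagos   fog   21             55
6    32   Lima  rain    9             41
7   -10   Lima   fog   25             15
group by city, sum of high:
city
Lagos    66
Lima     17
Name: high, dtype: int64
The label with the largest value is Lagos.

Lagos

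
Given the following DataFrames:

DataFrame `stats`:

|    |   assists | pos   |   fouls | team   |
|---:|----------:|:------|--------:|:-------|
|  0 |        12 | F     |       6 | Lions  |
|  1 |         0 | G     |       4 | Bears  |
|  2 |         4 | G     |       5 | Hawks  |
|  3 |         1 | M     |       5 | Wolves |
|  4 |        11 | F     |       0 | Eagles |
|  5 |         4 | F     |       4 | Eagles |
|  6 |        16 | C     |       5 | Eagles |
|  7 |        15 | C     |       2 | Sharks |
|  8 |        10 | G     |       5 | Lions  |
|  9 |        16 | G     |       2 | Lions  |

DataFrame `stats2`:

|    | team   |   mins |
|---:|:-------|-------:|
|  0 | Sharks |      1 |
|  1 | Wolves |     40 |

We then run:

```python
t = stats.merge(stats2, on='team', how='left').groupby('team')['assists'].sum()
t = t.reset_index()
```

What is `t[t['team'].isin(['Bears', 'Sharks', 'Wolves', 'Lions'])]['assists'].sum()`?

54

merge on 'team' (how='left') → 10 rows:
   assists pos  fouls    team  mins
0       12   F      6   Lions   NaN
1        0   G      4   Bears   NaN
2        4   G      5   Hawks   NaN
3        1   M      5  Wolves  40.0
4       11   F      0  Eagles   NaN
5        4   F      4  Eagles   NaN
6       16   C      5  Eagles   NaN
7       15   C      2  Sharks   1.0
8       10   G      5   Lions   NaN
9       16   G      2   Lions   NaN
group by team, sum of assists:
team
Bears      0
Eagles    31
Hawks      4
Lions     38
Sharks    15
Wolves     1
Name: assists, dtype: int64
reset_index():
     team  assists
0   Bears        0
1  Eagles       31
2   Hawks        4
3   Lions       38
4  Sharks       15
5  Wolves        1
filter rows where team in ['Bears', 'Sharks', 'Wolves', 'Lions']:
     team  assists
0   Bears        0
3   Lions       38
4  Sharks       15
5  Wolves        1
So sum() = 54.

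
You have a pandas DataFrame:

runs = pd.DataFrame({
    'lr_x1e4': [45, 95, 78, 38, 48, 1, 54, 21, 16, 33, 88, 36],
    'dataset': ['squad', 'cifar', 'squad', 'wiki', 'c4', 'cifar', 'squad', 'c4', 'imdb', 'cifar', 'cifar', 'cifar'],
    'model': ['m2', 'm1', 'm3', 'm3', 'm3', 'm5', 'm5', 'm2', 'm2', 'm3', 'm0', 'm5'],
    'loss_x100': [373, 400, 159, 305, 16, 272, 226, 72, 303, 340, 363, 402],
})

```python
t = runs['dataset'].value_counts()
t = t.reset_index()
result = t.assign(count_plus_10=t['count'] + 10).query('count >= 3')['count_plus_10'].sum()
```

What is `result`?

value_counts of dataset:
dataset
cifar    5
squad    3
c4       2
wiki     1
imdb     1
Name: count, dtype: int64
reset_index():
  dataset  count
0   cifar      5
1   squad      3
2      c4      2
3    wiki      1
4    imdb      1
add column count_plus_10 = t['count'] + 10:
  dataset  count  count_plus_10
0   cifar      5             15
1   squad      3             13
2      c4      2             12
3    wiki      1             11
4    imdb      1             11
filter rows where count >= 3:
  dataset  count  count_plus_10
0   cifar      5             15
1   squad      3             13
Hence 28.

28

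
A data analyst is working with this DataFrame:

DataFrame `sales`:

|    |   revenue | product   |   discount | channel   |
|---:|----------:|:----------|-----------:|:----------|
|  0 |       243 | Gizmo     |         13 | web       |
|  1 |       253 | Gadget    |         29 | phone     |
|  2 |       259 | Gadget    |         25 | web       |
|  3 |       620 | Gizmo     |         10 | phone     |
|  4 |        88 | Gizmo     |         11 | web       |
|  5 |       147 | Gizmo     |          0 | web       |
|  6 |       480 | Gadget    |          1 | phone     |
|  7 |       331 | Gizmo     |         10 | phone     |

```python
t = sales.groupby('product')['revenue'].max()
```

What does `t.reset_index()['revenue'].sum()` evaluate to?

1100

group by product, max of revenue:
product
Gadget    480
Gizmo     620
Name: revenue, dtype: int64
reset_index():
  product  revenue
0  Gadget      480
1   Gizmo      620
Finally, sum of column 'revenue' = 1100.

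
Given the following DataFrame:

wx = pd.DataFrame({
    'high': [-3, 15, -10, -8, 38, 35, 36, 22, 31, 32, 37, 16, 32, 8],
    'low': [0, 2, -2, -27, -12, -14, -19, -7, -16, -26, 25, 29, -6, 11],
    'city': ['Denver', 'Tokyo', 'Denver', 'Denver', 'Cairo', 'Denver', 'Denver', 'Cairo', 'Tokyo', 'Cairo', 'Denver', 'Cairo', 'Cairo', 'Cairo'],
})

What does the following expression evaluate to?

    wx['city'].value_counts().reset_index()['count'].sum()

14

value_counts of city:
city
Denver    6
Cairo     6
Tokyo     2
Name: count, dtype: int64
reset_index():
     city  count
0  Denver      6
1   Cairo      6
2   Tokyo      2
Then the sum of column 'count': 14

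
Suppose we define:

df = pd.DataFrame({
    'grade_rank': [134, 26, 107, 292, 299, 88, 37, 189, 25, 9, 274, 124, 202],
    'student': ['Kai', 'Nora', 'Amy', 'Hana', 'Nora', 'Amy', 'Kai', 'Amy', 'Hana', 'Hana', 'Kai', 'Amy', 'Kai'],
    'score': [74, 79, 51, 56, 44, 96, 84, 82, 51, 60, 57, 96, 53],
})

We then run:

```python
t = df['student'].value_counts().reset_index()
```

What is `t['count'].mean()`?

3.25

value_counts of student:
student
Kai     4
Amy     4
Hana    3
Nora    2
Name: count, dtype: int64
reset_index():
  student  count
0     Kai      4
1     Amy      4
2    Hana      3
3    Nora      2
The mean of column 'count' is 3.25.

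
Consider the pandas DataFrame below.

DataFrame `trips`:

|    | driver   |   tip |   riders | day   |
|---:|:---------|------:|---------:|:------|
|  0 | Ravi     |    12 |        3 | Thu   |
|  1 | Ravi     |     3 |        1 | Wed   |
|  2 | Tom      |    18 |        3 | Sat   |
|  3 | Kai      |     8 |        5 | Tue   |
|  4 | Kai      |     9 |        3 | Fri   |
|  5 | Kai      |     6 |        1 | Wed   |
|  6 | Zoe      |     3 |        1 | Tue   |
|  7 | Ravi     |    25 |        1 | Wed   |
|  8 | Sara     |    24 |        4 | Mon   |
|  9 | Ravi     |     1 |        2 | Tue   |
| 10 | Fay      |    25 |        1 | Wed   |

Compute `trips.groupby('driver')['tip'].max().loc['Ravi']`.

group by driver, max of tip:
driver
Fay     25
Kai      9
Ravi    25
Sara    24
Tom     18
Zoe      3
Name: tip, dtype: int64
Hence 25.

25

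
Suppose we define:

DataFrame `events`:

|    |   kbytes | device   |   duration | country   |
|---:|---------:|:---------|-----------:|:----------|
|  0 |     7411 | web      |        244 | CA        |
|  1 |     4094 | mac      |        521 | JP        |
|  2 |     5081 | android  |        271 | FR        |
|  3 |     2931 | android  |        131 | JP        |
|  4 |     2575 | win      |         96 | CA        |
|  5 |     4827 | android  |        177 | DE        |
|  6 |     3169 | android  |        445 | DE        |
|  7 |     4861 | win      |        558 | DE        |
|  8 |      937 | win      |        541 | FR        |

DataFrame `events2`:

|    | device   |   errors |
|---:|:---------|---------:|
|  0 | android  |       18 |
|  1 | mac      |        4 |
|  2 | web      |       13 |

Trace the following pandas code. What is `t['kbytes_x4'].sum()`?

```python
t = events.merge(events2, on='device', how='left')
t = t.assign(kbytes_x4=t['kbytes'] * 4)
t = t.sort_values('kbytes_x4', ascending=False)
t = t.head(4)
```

88720

merge on 'device' (how='left') → 9 rows:
   kbytes   device  duration country  errors
0    7411      web       244      CA    13.0
1    4094      mac       521      JP     4.0
2    5081  android       271      FR    18.0
3    2931  android       131      JP    18.0
4    2575      win        96      CA     NaN
5    4827  android       177      DE    18.0
6    3169  android       445      DE    18.0
7    4861      win       558      DE     NaN
8     937      win       541      FR     NaN
add column kbytes_x4 = t['kbytes'] * 4:
   kbytes   device  duration country  errors  kbytes_x4
0    7411      web       244      CA    13.0      29644
1    4094      mac       521      JP     4.0      16376
2    5081  android       271      FR    18.0      20324
3    2931  android       131      JP    18.0      11724
4    2575      win        96      CA     NaN      10300
5    4827  android       177      DE    18.0      19308
6    3169  android       445      DE    18.0      12676
7    4861      win       558      DE     NaN      19444
8     937      win       541      FR     NaN       3748
sort by kbytes_x4 descending:
   kbytes   device  duration country  errors  kbytes_x4
0    7411      web       244      CA    13.0      29644
2    5081  android       271      FR    18.0      20324
7    4861      win       558      DE     NaN      19444
5    4827  android       177      DE    18.0      19308
1    4094      mac       521      JP     4.0      16376
6    3169  android       445      DE    18.0      12676
3    2931  android       131      JP    18.0      11724
4    2575      win        96      CA     NaN      10300
8     937      win       541      FR     NaN       3748
take first 4 rows:
   kbytes   device  duration country  errors  kbytes_x4
0    7411      web       244      CA    13.0      29644
2    5081  android       271      FR    18.0      20324
7    4861      win       558      DE     NaN      19444
5    4827  android       177      DE    18.0      19308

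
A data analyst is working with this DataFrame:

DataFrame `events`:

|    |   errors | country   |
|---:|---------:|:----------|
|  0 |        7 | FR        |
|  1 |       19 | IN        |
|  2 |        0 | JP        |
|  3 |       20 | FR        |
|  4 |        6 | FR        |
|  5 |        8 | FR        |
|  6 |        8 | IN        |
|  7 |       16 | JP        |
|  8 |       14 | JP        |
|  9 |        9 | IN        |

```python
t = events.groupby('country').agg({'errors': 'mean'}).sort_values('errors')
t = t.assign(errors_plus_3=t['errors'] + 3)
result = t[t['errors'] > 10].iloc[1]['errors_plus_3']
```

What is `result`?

15.0

group by country, mean of errors:
         errors
country        
FR        10.25
IN        12.00
JP        10.00
sort by errors:
         errors
country        
JP        10.00
FR        10.25
IN        12.00
add column errors_plus_3 = t['errors'] + 3:
         errors  errors_plus_3
country                       
JP        10.00          13.00
FR        10.25          13.25
IN        12.00          15.00
filter rows where errors > 10:
         errors  errors_plus_3
country                       
FR        10.25          13.25
IN        12.00          15.00
Reading off the value at position 1, column 'errors_plus_3', we get 15.0.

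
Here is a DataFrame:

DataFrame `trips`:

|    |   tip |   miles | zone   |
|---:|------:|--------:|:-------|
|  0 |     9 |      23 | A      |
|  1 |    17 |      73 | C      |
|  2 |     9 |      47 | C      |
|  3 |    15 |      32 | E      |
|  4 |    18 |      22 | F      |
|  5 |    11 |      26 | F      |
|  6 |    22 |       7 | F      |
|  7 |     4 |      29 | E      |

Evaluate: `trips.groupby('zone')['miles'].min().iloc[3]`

group by zone, min of miles:
zone
A    23
C    47
E    29
F     7
Name: miles, dtype: int64
Reading off the value at position 3, we get 7.

7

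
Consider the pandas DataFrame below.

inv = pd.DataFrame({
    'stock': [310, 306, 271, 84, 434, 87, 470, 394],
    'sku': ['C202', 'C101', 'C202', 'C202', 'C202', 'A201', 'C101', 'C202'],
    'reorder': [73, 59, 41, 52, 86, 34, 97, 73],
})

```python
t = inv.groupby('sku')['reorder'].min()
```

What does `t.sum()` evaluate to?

134

group by sku, min of reorder:
sku
A201    34
C101    59
C202    41
Name: reorder, dtype: int64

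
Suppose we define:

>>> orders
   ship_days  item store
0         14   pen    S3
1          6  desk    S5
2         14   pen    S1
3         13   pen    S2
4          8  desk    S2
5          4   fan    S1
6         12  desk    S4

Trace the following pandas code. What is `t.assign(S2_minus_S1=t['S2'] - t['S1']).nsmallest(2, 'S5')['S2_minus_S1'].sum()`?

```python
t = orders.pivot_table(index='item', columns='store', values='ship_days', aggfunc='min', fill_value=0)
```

-5

pivot: rows=item, cols=store, min(ship_days):
store  S1  S2  S3  S4  S5
item                     
desk    0   8   0  12   6
fan     4   0   0   0   0
pen    14  13  14   0   0
add column S2_minus_S1 = t['S2'] - t['S1']:
store  S1  S2  S3  S4  S5  S2_minus_S1
item                                  
desk    0   8   0  12   6            8
fan     4   0   0   0   0           -4
pen    14  13  14   0   0           -1
take 2 rows with smallest S5:
store  S1  S2  S3  S4  S5  S2_minus_S1
item                                  
fan     4   0   0   0   0           -4
pen    14  13  14   0   0           -1
Reading off the sum of column 'S2_minus_S1', we get -5.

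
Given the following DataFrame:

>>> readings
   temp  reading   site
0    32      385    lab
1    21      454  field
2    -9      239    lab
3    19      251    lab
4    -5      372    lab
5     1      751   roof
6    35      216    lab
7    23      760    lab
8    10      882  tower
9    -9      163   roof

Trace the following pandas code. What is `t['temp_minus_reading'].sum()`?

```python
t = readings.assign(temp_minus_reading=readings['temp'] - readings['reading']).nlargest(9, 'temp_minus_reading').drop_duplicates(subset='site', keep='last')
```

-1920

add column temp_minus_reading = readings['temp'] - readings['reading']:
   temp  reading   site  temp_minus_reading
0    32      385    lab                -353
1    21      454  field                -433
2    -9      239    lab                -248
3    19      251    lab                -232
4    -5      372    lab                -377
5     1      751   roof                -750
6    35      216    lab                -181
7    23      760    lab                -737
8    10      882  tower                -872
9    -9      163   roof                -172
take 9 rows with largest temp_minus_reading:
   temp  reading   site  temp_minus_reading
9    -9      163   roof                -172
6    35      216    lab                -181
3    19      251    lab                -232
2    -9      239    lab                -248
0    32      385    lab                -353
4    -5      372    lab                -377
1    21      454  field                -433
7    23      760    lab                -737
5     1      751   roof                -750
drop duplicate site (keep=last):
   temp  reading   site  temp_minus_reading
1    21      454  field                -433
7    23      760    lab                -737
5     1      751   roof                -750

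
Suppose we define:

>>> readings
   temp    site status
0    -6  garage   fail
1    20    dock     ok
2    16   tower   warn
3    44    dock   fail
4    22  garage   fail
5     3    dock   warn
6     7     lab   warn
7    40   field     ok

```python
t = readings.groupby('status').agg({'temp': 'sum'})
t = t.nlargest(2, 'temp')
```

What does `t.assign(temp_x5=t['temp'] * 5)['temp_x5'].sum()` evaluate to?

600

group by status, sum of temp:
        temp
status      
fail      60
ok        60
warn      26
take 2 rows with largest temp:
        temp
status      
fail      60
ok        60
add column temp_x5 = t['temp'] * 5:
        temp  temp_x5
status               
fail      60      300
ok        60      300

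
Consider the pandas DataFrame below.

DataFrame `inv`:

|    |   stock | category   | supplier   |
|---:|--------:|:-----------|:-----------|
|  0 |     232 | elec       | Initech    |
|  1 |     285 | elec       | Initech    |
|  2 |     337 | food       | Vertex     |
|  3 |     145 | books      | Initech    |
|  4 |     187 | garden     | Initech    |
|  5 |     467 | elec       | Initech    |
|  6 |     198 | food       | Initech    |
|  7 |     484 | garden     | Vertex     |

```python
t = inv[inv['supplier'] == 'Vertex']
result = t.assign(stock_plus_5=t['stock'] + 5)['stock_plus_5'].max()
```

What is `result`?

filter rows where supplier == 'Vertex':
   stock category supplier
2    337     food   Vertex
7    484   garden   Vertex
add column stock_plus_5 = t['stock'] + 5:
   stock category supplier  stock_plus_5
2    337     food   Vertex           342
7    484   garden   Vertex           489
Then the max of column 'stock_plus_5': 489

489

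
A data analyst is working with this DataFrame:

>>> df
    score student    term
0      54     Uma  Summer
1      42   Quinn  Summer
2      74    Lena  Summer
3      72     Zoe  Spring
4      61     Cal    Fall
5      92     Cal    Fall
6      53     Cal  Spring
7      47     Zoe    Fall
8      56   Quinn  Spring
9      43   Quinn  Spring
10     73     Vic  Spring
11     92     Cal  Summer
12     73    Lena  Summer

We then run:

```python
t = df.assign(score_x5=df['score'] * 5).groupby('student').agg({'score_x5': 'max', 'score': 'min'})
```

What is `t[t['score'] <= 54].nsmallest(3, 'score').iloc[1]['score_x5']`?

add column score_x5 = df['score'] * 5:
    score student    term  score_x5
0      54     Uma  Summer       270
1      42   Quinn  Summer       210
2      74    Lena  Summer       370
3      72     Zoe  Spring       360
4      61     Cal    Fall       305
5      92     Cal    Fall       460
6      53     Cal  Spring       265
7      47     Zoe    Fall       235
8      56   Quinn  Spring       280
9      43   Quinn  Spring       215
10     73     Vic  Spring       365
11     92     Cal  Summer       460
12     73    Lena  Summer       365
group by student: max(score_x5), min(score):
         score_x5  score
student                 
Cal           460     53
Lena          370     73
Quinn         280     42
Uma           270     54
Vic           365     73
Zoe           360     47
filter rows where score <= 54:
         score_x5  score
student                 
Cal           460     53
Quinn         280     42
Uma           270     54
Zoe           360     47
take 3 rows with smallest score:
         score_x5  score
student                 
Quinn         280     42
Zoe           360     47
Cal           460     53
Then the value at position 1, column 'score_x5': 360

360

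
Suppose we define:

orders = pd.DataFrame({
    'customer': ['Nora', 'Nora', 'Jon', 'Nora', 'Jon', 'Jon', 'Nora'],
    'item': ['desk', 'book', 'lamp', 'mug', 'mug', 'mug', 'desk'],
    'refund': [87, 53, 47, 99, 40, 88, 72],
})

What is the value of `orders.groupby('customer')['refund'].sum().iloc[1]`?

group by customer, sum of refund:
customer
Jon     175
Nora    311
Name: refund, dtype: int64

311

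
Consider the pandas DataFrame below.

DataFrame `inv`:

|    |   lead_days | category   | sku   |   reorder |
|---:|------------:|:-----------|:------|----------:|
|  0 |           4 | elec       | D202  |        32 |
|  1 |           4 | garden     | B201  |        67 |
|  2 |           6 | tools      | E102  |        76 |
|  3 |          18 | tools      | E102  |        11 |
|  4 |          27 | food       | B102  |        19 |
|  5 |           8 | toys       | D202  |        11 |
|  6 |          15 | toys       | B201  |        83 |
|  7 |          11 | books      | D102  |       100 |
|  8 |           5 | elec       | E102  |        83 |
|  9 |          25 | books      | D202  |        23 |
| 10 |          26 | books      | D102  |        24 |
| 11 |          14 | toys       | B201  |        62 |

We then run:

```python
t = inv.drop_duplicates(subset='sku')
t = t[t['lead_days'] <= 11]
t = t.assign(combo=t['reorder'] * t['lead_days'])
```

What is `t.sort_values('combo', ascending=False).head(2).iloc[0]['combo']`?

drop duplicate sku (keep=first):
   lead_days category   sku  reorder
0          4     elec  D202       32
1          4   garden  B201       67
2          6    tools  E102       76
4         27     food  B102       19
7         11    books  D102      100
filter rows where lead_days <= 11:
   lead_days category   sku  reorder
0          4     elec  D202       32
1          4   garden  B201       67
2          6    tools  E102       76
7         11    books  D102      100
add column combo = t['reorder'] * t['lead_days']:
   lead_days category   sku  reorder  combo
0          4     elec  D202       32    128
1          4   garden  B201       67    268
2          6    tools  E102       76    456
7         11    books  D102      100   1100
sort by combo descending:
   lead_days category   sku  reorder  combo
7         11    books  D102      100   1100
2          6    tools  E102       76    456
1          4   garden  B201       67    268
0          4     elec  D202       32    128
take first 2 rows:
   lead_days category   sku  reorder  combo
7         11    books  D102      100   1100
2          6    tools  E102       76    456
Then the value at position 0, column 'combo': 1100

1100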